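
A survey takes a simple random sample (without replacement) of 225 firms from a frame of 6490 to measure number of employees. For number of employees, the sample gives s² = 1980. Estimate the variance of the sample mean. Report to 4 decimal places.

Under SRS without replacement, Var(ȳ) = (1 − f)·s²/n with f = n/N = 225/6490 = 0.03466872.
Var(ȳ) = (1 − 0.03466872)·1980/225 = 0.96533128·8.8 = 8.4949153.

8.4949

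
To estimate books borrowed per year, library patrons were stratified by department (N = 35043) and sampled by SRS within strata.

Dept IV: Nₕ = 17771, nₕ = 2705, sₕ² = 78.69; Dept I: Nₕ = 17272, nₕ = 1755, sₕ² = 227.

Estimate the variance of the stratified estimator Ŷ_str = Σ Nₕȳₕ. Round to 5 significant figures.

Var(Ŷ_str) = Σₕ Nₕ²(1 − fₕ)sₕ²/nₕ.
Dept IV: 17771²·(1 − 2705/17771)·78.69/2705 = 7.7886485 × 10^6.
Dept I: 17272²·(1 − 1755/17272)·227/1755 = 3.4665632 × 10^7.
Sum = 4.2454281 × 10^7.

4.2454 × 10^7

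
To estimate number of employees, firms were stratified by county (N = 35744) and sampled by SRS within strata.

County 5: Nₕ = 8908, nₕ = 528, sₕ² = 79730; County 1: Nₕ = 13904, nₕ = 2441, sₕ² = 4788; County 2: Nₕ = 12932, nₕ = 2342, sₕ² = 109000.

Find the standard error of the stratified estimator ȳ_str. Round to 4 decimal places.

Var(ȳ_str) = Σₕ Wₕ²(1 − fₕ)sₕ²/nₕ with Wₕ = Nₕ/N, N = 35744.
County 5: Wₕ = 0.24921665; term = 0.24921665²·(1 − 0.05927256)·79730/528 = 8.8227864.
County 1: Wₕ = 0.38898836; term = 0.38898836²·(1 − 0.17556099)·4788/2441 = 0.24469106.
County 2: Wₕ = 0.36179499; term = 0.36179499²·(1 − 0.18110114)·109000/2342 = 4.988787.
Sum = 14.056264.
SE = √(14.056264) = 3.7492.

3.7492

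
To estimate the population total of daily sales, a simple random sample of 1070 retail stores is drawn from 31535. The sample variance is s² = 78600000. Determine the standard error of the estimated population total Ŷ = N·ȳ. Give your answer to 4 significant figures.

8.401 × 10^6

Var(Ŷ) = N²·Var(ȳ) = N²·(1 − n/N)·s²/n.
f = 1070/31535 = 0.03393055; Var(ȳ) = 0.96606945·78600000/1070 = 70965.475.
Var(Ŷ) = 31535² · 70965.475 = 7.0572058 × 10^13.
SE(Ŷ) = √(7.0572058 × 10^13) = 8.401 × 10^6.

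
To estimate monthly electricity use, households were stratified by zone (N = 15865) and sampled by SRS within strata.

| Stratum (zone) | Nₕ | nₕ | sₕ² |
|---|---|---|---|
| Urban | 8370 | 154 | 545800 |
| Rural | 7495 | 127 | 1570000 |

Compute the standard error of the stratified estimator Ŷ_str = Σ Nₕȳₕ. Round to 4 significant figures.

962500

Var(Ŷ_str) = Σₕ Nₕ²(1 − fₕ)sₕ²/nₕ.
Urban: 8370²·(1 − 154/8370)·545800/154 = 2.4372423 × 10^11.
Rural: 7495²·(1 − 127/7495)·1570000/127 = 6.8268001 × 10^11.
Sum = 9.2640424 × 10^11.
SE = √(9.2640424 × 10^11) = 962500.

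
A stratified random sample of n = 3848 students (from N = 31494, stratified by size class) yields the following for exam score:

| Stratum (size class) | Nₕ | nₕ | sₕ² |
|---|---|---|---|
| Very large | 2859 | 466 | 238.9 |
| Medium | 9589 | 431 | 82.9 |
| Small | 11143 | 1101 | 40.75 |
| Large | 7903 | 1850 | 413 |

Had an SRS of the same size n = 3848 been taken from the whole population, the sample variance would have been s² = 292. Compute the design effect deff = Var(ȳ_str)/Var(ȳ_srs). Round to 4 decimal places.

Var(ȳ_str) = Σ Wₕ²(1−fₕ)sₕ²/nₕ with Wₕ = Nₕ/31494:
  Very large: (2859/31494)²·(1−466/2859)·238.9/466 = 0.0035361562
  Medium: (9589/31494)²·(1−431/9589)·82.9/431 = 0.017029252
  Small: (11143/31494)²·(1−1101/11143)·40.75/1101 = 0.0041754856
  Large: (7903/31494)²·(1−1850/7903)·413/1850 = 0.010766767
  → Var(ȳ_str) = 0.035507661.
Var(ȳ_srs) = (1 − 3848/31494)·292/3848 = 0.066611969.
deff = 0.035507661 / 0.066611969 = 0.5331.

0.5331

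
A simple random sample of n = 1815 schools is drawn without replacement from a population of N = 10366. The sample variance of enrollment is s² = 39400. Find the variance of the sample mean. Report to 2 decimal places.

17.91

Under SRS without replacement, Var(ȳ) = (1 − f)·s²/n with f = n/N = 1815/10366 = 0.17509165.
Var(ȳ) = (1 − 0.17509165)·39400/1815 = 0.82490835·21.707989 = 17.907101.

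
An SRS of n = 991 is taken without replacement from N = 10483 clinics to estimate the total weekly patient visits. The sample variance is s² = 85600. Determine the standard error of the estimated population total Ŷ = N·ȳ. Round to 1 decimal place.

Var(Ŷ) = N²·Var(ȳ) = N²·(1 − n/N)·s²/n.
f = 991/10483 = 0.09453401; Var(ȳ) = 0.90546599·85600/991 = 78.211795.
Var(Ŷ) = 10483² · 78.211795 = 8.5949514 × 10^9.
SE(Ŷ) = √(8.5949514 × 10^9) = 92709.0.

92709.0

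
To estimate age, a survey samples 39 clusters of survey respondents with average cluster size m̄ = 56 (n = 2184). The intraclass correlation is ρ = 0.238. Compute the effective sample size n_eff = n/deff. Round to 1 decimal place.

155.0

deff = 1 + (56 − 1)·0.238 = 1 + 13.09 = 14.09.
n_eff = 2184 / 14.09 = 155.0.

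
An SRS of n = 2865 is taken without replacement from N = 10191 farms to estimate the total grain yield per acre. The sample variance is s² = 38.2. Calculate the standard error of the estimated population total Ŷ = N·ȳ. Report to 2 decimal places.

Var(Ŷ) = N²·Var(ȳ) = N²·(1 − n/N)·s²/n.
f = 2865/10191 = 0.28113041; Var(ȳ) = 0.71886959·38.2/2865 = 0.0095849279.
Var(Ŷ) = 10191² · 0.0095849279 = 995456.88.
SE(Ŷ) = √(995456.88) = 997.73.

997.73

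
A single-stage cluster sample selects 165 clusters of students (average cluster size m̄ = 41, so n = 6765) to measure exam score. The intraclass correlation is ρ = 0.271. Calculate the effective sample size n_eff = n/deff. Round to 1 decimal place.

571.4

deff = 1 + (41 − 1)·0.271 = 1 + 10.84 = 11.84.
n_eff = 6765 / 11.84 = 571.4.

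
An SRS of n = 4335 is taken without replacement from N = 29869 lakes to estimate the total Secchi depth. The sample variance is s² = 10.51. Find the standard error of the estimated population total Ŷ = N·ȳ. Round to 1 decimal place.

1359.8

Var(Ŷ) = N²·Var(ȳ) = N²·(1 − n/N)·s²/n.
f = 4335/29869 = 0.14513375; Var(ȳ) = 0.85486625·10.51/4335 = 0.0020725823.
Var(Ŷ) = 29869² · 0.0020725823 = 1.8490691 × 10^6.
SE(Ŷ) = √(1.8490691 × 10^6) = 1359.8.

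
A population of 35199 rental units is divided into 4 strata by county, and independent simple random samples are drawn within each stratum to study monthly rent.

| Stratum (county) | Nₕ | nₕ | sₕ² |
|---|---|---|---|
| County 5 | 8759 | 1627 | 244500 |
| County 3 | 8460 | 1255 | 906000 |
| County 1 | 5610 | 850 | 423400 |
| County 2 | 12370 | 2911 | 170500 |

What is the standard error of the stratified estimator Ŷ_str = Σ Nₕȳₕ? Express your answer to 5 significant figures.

271190

Var(Ŷ_str) = Σₕ Nₕ²(1 − fₕ)sₕ²/nₕ.
County 5: 8759²·(1 − 1627/8759)·244500/1627 = 9.3876561 × 10^9.
County 3: 8460²·(1 − 1255/8460)·906000/1255 = 4.4003662 × 10^10.
County 1: 5610²·(1 − 850/5610)·423400/850 = 1.3301534 × 10^10.
County 2: 12370²·(1 − 2911/12370)·170500/2911 = 6.8532583 × 10^9.
Sum = 7.354611 × 10^10.
SE = √(7.354611 × 10^10) = 271190.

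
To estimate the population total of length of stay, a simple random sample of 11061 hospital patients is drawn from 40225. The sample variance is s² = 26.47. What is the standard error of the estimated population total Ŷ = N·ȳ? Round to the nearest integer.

Var(Ŷ) = N²·Var(ȳ) = N²·(1 − n/N)·s²/n.
f = 11061/40225 = 0.27497825; Var(ȳ) = 0.72502175·26.47/11061 = 0.0017350444.
Var(Ŷ) = 40225² · 0.0017350444 = 2.8073897 × 10^6.
SE(Ŷ) = √(2.8073897 × 10^6) = 1676.

1676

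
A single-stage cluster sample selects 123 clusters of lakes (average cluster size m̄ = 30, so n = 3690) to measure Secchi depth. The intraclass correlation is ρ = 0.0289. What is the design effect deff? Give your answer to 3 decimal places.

deff = 1 + (30 − 1)·0.0289 = 1 + 0.8381 = 1.8381.

1.838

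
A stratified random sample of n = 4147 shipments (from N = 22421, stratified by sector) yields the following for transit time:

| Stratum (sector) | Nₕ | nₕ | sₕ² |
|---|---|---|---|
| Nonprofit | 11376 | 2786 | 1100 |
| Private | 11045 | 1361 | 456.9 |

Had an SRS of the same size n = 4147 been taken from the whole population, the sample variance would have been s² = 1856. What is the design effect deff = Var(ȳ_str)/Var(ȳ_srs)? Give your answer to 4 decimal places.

0.4062

Var(ȳ_str) = Σ Wₕ²(1−fₕ)sₕ²/nₕ with Wₕ = Nₕ/22421:
  Nonprofit: (11376/22421)²·(1−2786/11376)·1100/2786 = 0.076751057
  Private: (11045/22421)²·(1−1361/11045)·456.9/1361 = 0.071428837
  → Var(ȳ_str) = 0.14817989.
Var(ȳ_srs) = (1 − 4147/22421)·1856/4147 = 0.36477291.
deff = 0.14817989 / 0.36477291 = 0.4062.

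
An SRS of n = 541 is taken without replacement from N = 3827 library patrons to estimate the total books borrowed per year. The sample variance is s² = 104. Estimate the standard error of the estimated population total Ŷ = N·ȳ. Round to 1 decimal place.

1554.8

Var(Ŷ) = N²·Var(ȳ) = N²·(1 − n/N)·s²/n.
f = 541/3827 = 0.14136399; Var(ȳ) = 0.85863601·104/541 = 0.16506127.
Var(Ŷ) = 3827² · 0.16506127 = 2.4174756 × 10^6.
SE(Ŷ) = √(2.4174756 × 10^6) = 1554.8.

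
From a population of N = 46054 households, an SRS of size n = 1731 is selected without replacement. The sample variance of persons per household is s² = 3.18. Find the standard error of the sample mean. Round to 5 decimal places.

0.04205

Under SRS without replacement, Var(ȳ) = (1 − f)·s²/n with f = n/N = 1731/46054 = 0.03758631.
Var(ȳ) = (1 − 0.03758631)·3.18/1731 = 0.96241369·0.0018370884 = 0.001768039.
SE(ȳ) = √(0.001768039) = 0.04205.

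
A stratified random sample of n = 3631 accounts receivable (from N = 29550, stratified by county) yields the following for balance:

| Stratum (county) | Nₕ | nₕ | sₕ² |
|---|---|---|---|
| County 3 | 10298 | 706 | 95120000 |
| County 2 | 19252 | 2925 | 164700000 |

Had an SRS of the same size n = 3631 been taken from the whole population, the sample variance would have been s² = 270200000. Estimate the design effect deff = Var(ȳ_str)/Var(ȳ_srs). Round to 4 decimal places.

Var(ȳ_str) = Σ Wₕ²(1−fₕ)sₕ²/nₕ with Wₕ = Nₕ/29550:
  County 3: (10298/29550)²·(1−706/10298)·95120000/706 = 15241.027
  County 2: (19252/29550)²·(1−2925/19252)·164700000/2925 = 20269.125
  → Var(ȳ_str) = 35510.152.
Var(ȳ_srs) = (1 − 3631/29550)·270200000/3631 = 65270.938.
deff = 35510.152 / 65270.938 = 0.5440.

0.5440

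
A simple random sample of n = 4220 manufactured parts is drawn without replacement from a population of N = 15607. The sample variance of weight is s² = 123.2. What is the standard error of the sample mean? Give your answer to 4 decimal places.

0.1459

Under SRS without replacement, Var(ȳ) = (1 − f)·s²/n with f = n/N = 4220/15607 = 0.27039149.
Var(ȳ) = (1 − 0.27039149)·123.2/4220 = 0.72960851·0.029194313 = 0.021300419.
SE(ȳ) = √(0.021300419) = 0.1459.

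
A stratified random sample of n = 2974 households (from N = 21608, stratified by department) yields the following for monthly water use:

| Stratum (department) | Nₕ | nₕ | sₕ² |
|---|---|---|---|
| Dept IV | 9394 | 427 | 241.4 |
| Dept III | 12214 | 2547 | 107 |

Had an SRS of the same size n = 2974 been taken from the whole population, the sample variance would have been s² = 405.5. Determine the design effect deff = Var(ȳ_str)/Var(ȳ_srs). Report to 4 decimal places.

Var(ȳ_str) = Σ Wₕ²(1−fₕ)sₕ²/nₕ with Wₕ = Nₕ/21608:
  Dept IV: (9394/21608)²·(1−427/9394)·241.4/427 = 0.10199479
  Dept III: (12214/21608)²·(1−2547/12214)·107/2547 = 0.010623688
  → Var(ȳ_str) = 0.11261848.
Var(ȳ_srs) = (1 − 2974/21608)·405.5/2974 = 0.11758215.
deff = 0.11261848 / 0.11758215 = 0.9578.

0.9578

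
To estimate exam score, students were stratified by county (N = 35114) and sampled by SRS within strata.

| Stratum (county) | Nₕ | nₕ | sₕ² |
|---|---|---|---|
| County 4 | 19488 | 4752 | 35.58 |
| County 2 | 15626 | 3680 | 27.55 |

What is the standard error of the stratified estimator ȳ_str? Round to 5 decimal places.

Var(ȳ_str) = Σₕ Wₕ²(1 − fₕ)sₕ²/nₕ with Wₕ = Nₕ/N, N = 35114.
County 4: Wₕ = 0.55499231; term = 0.55499231²·(1 − 0.24384236)·35.58/4752 = 0.0017438767.
County 2: Wₕ = 0.44500769; term = 0.44500769²·(1 − 0.23550493)·27.55/3680 = 0.0011334008.
Sum = 0.0028772775.
SE = √(0.0028772775) = 0.05364.

0.05364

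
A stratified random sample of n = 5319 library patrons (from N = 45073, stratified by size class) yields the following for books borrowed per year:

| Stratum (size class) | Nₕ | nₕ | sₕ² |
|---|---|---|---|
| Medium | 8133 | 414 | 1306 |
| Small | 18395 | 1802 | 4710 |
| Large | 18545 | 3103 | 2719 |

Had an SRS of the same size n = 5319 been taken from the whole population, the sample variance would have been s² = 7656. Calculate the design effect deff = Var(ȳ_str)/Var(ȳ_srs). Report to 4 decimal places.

0.4834

Var(ȳ_str) = Σ Wₕ²(1−fₕ)sₕ²/nₕ with Wₕ = Nₕ/45073:
  Medium: (8133/45073)²·(1−414/8133)·1306/414 = 0.097481391
  Small: (18395/45073)²·(1−1802/18395)·4710/1802 = 0.39269728
  Large: (18545/45073)²·(1−3103/18545)·2719/3103 = 0.12351647
  → Var(ȳ_str) = 0.61369514.
Var(ȳ_srs) = (1 − 5319/45073)·7656/5319 = 1.2695105.
deff = 0.61369514 / 1.2695105 = 0.4834.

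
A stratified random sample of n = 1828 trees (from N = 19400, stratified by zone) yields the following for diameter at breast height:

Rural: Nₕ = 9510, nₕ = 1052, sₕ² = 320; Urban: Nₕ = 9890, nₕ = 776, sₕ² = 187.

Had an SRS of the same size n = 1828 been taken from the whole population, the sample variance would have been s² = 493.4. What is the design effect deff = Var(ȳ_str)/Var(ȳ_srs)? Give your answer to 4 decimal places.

0.5020

Var(ȳ_str) = Σ Wₕ²(1−fₕ)sₕ²/nₕ with Wₕ = Nₕ/19400:
  Rural: (9510/19400)²·(1−1052/9510)·320/1052 = 0.065009822
  Urban: (9890/19400)²·(1−776/9890)·187/776 = 0.057714075
  → Var(ȳ_str) = 0.1227239.
Var(ȳ_srs) = (1 − 1828/19400)·493.4/1828 = 0.24447948.
deff = 0.1227239 / 0.24447948 = 0.5020.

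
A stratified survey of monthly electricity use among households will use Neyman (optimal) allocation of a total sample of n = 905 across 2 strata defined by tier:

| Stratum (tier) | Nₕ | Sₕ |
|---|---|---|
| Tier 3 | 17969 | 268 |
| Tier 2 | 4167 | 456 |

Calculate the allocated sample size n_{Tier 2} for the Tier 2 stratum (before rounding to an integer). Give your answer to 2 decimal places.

Neyman allocation: nₕ = n·NₕSₕ / Σⱼ NⱼSⱼ.
Σ NⱼSⱼ = 17969·268 + 4167·456 = 6.715844 × 10^6.
n_{Tier 2} = 905·4167·456 / (6.715844 × 10^6) = 256.06.

256.06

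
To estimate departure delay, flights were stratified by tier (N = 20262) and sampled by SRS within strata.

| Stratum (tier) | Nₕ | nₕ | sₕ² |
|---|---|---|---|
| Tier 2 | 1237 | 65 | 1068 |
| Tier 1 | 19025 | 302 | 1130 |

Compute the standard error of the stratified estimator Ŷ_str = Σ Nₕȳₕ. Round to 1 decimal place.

Var(Ŷ_str) = Σₕ Nₕ²(1 − fₕ)sₕ²/nₕ.
Tier 2: 1237²·(1 − 65/1237)·1068/65 = 2.3820738 × 10^7.
Tier 1: 19025²·(1 − 302/19025)·1130/302 = 1.3328203 × 10^9.
Sum = 1.356641 × 10^9.
SE = √(1.356641 × 10^9) = 36832.6.

36832.6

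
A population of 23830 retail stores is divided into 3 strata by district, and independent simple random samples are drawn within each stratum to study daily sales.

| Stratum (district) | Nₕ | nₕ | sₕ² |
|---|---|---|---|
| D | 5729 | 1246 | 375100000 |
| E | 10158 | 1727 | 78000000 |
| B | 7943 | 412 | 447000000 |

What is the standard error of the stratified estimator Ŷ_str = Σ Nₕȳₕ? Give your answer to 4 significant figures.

8.746 × 10^6

Var(Ŷ_str) = Σₕ Nₕ²(1 − fₕ)sₕ²/nₕ.
D: 5729²·(1 − 1246/5729)·375100000/1246 = 7.7317283 × 10^12.
E: 10158²·(1 − 1727/10158)·78000000/1727 = 3.8680276 × 10^12.
B: 7943²·(1 − 412/7943)·447000000/412 = 6.4900421 × 10^13.
Sum = 7.6500177 × 10^13.
SE = √(7.6500177 × 10^13) = 8.746 × 10^6.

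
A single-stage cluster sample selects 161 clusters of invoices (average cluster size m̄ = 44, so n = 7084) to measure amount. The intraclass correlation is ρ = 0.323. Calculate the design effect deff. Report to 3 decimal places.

deff = 1 + (44 − 1)·0.323 = 1 + 13.889 = 14.889.

14.889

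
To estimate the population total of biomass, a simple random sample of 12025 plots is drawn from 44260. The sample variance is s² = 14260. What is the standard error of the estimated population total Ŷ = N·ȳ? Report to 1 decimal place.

41132.7

Var(Ŷ) = N²·Var(ȳ) = N²·(1 − n/N)·s²/n.
f = 12025/44260 = 0.27169001; Var(ȳ) = 0.72830999·14260/12025 = 0.86367571.
Var(Ŷ) = 44260² · 0.86367571 = 1.6918955 × 10^9.
SE(Ŷ) = √(1.6918955 × 10^9) = 41132.7.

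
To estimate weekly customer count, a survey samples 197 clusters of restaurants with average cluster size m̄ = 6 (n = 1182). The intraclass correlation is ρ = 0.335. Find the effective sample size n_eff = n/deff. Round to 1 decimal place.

441.9

deff = 1 + (6 − 1)·0.335 = 1 + 1.675 = 2.675.
n_eff = 1182 / 2.675 = 441.9.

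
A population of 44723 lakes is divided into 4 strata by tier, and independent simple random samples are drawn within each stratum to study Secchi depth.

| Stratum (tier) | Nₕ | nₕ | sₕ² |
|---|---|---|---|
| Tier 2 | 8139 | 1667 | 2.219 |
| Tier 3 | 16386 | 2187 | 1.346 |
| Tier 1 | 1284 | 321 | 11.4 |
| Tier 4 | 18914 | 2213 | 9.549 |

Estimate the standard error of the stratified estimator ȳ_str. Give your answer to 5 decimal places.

0.02846

Var(ȳ_str) = Σₕ Wₕ²(1 − fₕ)sₕ²/nₕ with Wₕ = Nₕ/N, N = 44723.
Tier 2: Wₕ = 0.18198690; term = 0.18198690²·(1 − 0.20481632)·2.219/1667 = 3.5056569 × 10^-5.
Tier 3: Wₕ = 0.36638866; term = 0.36638866²·(1 − 0.13346759)·1.346/2187 = 7.1592105 × 10^-5.
Tier 1: Wₕ = 0.02871006; term = 0.02871006²·(1 − 0.25000000)·11.4/321 = 2.1954789 × 10^-5.
Tier 4: Wₕ = 0.42291438; term = 0.42291438²·(1 − 0.11700328)·9.549/2213 = 6.8146018 × 10^-4.
Sum = 8.1006364 × 10^-4.
SE = √(8.1006364 × 10^-4) = 0.02846.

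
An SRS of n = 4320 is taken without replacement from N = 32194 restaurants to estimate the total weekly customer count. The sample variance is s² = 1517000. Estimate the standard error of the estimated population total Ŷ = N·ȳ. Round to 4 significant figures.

561400

Var(Ŷ) = N²·Var(ȳ) = N²·(1 − n/N)·s²/n.
f = 4320/32194 = 0.13418649; Var(ȳ) = 0.86581351·1517000/4320 = 304.03683.
Var(Ŷ) = 32194² · 304.03683 = 3.1512008 × 10^11.
SE(Ŷ) = √(3.1512008 × 10^11) = 561400.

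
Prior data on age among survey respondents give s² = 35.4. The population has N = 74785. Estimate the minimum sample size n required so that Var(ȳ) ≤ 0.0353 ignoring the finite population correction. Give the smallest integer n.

Without fpc, n₀ = s²/D = 35.4/0.0353 = 1002.8329.
Rounding up, n = 1003.

1003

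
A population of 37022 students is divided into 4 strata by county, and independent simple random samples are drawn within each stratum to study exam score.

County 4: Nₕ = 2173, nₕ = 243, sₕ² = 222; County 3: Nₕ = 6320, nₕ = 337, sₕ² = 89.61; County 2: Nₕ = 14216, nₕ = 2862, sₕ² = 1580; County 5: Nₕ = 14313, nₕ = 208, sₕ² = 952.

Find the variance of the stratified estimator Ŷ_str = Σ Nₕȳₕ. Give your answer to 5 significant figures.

1.0270 × 10^9

Var(Ŷ_str) = Σₕ Nₕ²(1 − fₕ)sₕ²/nₕ.
County 4: 2173²·(1 − 243/2173)·222/243 = 3.8314551 × 10^6.
County 3: 6320²·(1 − 337/6320)·89.61/337 = 1.005455 × 10^7.
County 2: 14216²·(1 − 2862/14216)·1580/2862 = 8.9107398 × 10^7.
County 5: 14313²·(1 − 208/14313)·952/208 = 9.240115 × 10^8.
Sum = 1.0270049 × 10^9.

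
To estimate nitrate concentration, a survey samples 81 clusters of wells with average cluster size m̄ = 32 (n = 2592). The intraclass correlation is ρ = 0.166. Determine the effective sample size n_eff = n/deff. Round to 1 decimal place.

deff = 1 + (32 − 1)·0.166 = 1 + 5.146 = 6.146.
n_eff = 2592 / 6.146 = 421.7.

421.7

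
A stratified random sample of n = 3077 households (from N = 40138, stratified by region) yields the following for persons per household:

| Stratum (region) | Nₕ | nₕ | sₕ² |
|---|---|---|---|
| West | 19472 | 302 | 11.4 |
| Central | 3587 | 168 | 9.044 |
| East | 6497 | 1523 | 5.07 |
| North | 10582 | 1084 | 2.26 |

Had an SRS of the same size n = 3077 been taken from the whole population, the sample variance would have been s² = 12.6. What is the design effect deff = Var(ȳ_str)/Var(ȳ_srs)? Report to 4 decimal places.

Var(ȳ_str) = Σ Wₕ²(1−fₕ)sₕ²/nₕ with Wₕ = Nₕ/40138:
  West: (19472/40138)²·(1−302/19472)·11.4/302 = 0.0087461944
  Central: (3587/40138)²·(1−168/3587)·9.044/168 = 4.0979843 × 10^-4
  East: (6497/40138)²·(1−1523/6497)·5.07/1523 = 6.6775208 × 10^-5
  North: (10582/40138)²·(1−1084/10582)·2.26/1084 = 1.3006715 × 10^-4
  → Var(ȳ_str) = 0.0093528352.
Var(ȳ_srs) = (1 − 3077/40138)·12.6/3077 = 0.0037809806.
deff = 0.0093528352 / 0.0037809806 = 2.4737.

2.4737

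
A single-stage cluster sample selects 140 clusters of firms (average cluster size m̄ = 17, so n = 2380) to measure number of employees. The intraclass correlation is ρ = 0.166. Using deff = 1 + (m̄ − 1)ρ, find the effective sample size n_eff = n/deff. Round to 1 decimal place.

deff = 1 + (17 − 1)·0.166 = 1 + 2.656 = 3.656.
n_eff = 2380 / 3.656 = 651.0.

651.0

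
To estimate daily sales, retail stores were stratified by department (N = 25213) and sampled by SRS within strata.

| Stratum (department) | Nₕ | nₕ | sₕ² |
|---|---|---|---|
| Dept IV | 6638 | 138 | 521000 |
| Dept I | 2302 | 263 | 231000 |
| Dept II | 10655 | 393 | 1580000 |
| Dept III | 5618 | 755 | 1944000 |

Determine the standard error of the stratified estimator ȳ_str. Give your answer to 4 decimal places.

32.6329

Var(ȳ_str) = Σₕ Wₕ²(1 − fₕ)sₕ²/nₕ with Wₕ = Nₕ/N, N = 25213.
Dept IV: Wₕ = 0.26327688; term = 0.26327688²·(1 − 0.02078939)·521000/138 = 256.24783.
Dept I: Wₕ = 0.09130211; term = 0.09130211²·(1 − 0.11424848)·231000/263 = 6.4852949.
Dept II: Wₕ = 0.42259945; term = 0.42259945²·(1 − 0.03688409)·1580000/393 = 691.51396.
Dept III: Wₕ = 0.22282156; term = 0.22282156²·(1 − 0.13438946)·1944000/755 = 110.65888.
Sum = 1064.906.
SE = √(1064.906) = 32.6329.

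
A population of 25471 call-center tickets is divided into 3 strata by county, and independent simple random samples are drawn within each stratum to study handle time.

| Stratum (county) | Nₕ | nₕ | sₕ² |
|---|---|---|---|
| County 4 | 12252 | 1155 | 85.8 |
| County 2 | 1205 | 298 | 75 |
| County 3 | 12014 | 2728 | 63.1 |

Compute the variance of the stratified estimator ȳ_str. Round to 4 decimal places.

0.0200

Var(ȳ_str) = Σₕ Wₕ²(1 − fₕ)sₕ²/nₕ with Wₕ = Nₕ/N, N = 25471.
County 4: Wₕ = 0.48101763; term = 0.48101763²·(1 − 0.09427032)·85.8/1155 = 0.015567751.
County 2: Wₕ = 0.04730870; term = 0.04730870²·(1 − 0.24730290)·75/298 = 4.2398192 × 10^-4.
County 3: Wₕ = 0.47167367; term = 0.47167367²·(1 − 0.22706842)·63.1/2728 = 0.0039774919.
Sum = 0.019969225.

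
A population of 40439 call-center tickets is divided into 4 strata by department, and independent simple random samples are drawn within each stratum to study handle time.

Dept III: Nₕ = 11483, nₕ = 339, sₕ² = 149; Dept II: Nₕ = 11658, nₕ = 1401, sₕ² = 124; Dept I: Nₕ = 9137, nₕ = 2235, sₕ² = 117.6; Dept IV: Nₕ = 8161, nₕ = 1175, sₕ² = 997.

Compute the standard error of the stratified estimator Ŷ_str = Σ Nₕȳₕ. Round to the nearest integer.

10887

Var(Ŷ_str) = Σₕ Nₕ²(1 − fₕ)sₕ²/nₕ.
Dept III: 11483²·(1 − 339/11483)·149/339 = 5.6244886 × 10^7.
Dept II: 11658²·(1 − 1401/11658)·124/1401 = 1.0583467 × 10^7.
Dept I: 9137²·(1 − 2235/9137)·117.6/2235 = 3.3182444 × 10^6.
Dept IV: 8161²·(1 − 1175/8161)·997/1175 = 4.8375921 × 10^7.
Sum = 1.1852252 × 10^8.
SE = √(1.1852252 × 10^8) = 10887.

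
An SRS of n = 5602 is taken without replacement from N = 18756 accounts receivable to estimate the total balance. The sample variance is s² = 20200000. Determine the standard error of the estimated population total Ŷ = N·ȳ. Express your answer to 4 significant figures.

943200

Var(Ŷ) = N²·Var(ȳ) = N²·(1 − n/N)·s²/n.
f = 5602/18756 = 0.29867776; Var(ȳ) = 0.70132224·20200000/5602 = 2528.8664.
Var(Ŷ) = 18756² · 2528.8664 = 8.8962368 × 10^11.
SE(Ŷ) = √(8.8962368 × 10^11) = 943200.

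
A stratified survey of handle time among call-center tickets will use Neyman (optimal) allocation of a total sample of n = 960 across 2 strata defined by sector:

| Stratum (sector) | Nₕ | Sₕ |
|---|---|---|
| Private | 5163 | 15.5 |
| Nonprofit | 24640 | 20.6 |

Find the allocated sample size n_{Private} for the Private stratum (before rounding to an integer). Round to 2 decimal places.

Neyman allocation: nₕ = n·NₕSₕ / Σⱼ NⱼSⱼ.
Σ NⱼSⱼ = 5163·15.5 + 24640·20.6 = 587610.5.
n_{Private} = 960·5163·15.5 / 587610.5 = 130.74.

130.74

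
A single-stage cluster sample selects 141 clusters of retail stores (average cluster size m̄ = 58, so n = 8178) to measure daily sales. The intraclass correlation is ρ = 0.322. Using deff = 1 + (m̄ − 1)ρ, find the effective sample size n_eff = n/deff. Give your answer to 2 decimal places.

deff = 1 + (58 − 1)·0.322 = 1 + 18.354 = 19.354.
n_eff = 8178 / 19.354 = 422.55.

422.55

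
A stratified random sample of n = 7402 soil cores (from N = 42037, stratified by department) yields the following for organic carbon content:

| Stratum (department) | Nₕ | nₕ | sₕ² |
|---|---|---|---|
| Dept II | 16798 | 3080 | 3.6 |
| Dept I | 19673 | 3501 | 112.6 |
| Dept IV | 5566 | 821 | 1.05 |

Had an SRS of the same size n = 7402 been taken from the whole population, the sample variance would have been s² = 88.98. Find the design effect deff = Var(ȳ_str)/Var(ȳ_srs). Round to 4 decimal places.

0.6020

Var(ȳ_str) = Σ Wₕ²(1−fₕ)sₕ²/nₕ with Wₕ = Nₕ/42037:
  Dept II: (16798/42037)²·(1−3080/16798)·3.6/3080 = 1.5241817 × 10^-4
  Dept I: (19673/42037)²·(1−3501/19673)·112.6/3501 = 0.0057905148
  Dept IV: (5566/42037)²·(1−821/5566)·1.05/821 = 1.9114464 × 10^-5
  → Var(ȳ_str) = 0.0059620474.
Var(ȳ_srs) = (1 − 7402/42037)·88.98/7402 = 0.0099043687.
deff = 0.0059620474 / 0.0099043687 = 0.6020.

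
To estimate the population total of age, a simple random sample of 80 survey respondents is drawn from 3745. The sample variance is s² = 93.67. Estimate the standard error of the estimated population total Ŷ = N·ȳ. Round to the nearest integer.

Var(Ŷ) = N²·Var(ȳ) = N²·(1 − n/N)·s²/n.
f = 80/3745 = 0.02136182; Var(ȳ) = 0.97863818·93.67/80 = 1.145863.
Var(Ŷ) = 3745² · 1.145863 = 1.6070757 × 10^7.
SE(Ŷ) = √(1.6070757 × 10^7) = 4009.

4009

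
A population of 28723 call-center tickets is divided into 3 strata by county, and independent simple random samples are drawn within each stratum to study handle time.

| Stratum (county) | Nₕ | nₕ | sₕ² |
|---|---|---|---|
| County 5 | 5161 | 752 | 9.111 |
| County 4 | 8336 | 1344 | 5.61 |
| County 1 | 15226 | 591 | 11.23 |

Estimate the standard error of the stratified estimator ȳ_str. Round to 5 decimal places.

0.07590

Var(ȳ_str) = Σₕ Wₕ²(1 − fₕ)sₕ²/nₕ with Wₕ = Nₕ/N, N = 28723.
County 5: Wₕ = 0.17968179; term = 0.17968179²·(1 − 0.14570820)·9.111/752 = 3.3416624 × 10^-4.
County 4: Wₕ = 0.29022038; term = 0.29022038²·(1 − 0.16122841)·5.61/1344 = 2.9489209 × 10^-4.
County 1: Wₕ = 0.53009783; term = 0.53009783²·(1 − 0.03881518)·11.23/591 = 0.0051322905.
Sum = 0.0057613488.
SE = √(0.0057613488) = 0.07590.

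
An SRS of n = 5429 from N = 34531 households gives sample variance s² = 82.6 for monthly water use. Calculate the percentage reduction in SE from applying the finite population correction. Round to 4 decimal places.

f = n/N = 5429/34531 = 0.15722105.
SE_no-fpc = √(s²/n) = 0.12334743; SE_fpc = √((1−f)s²/n) = 0.11323663.
Ratio = √(1−f) = 0.91802993. Reduction = 100·(1 − 0.91802993) = 8.1970%.

8.1970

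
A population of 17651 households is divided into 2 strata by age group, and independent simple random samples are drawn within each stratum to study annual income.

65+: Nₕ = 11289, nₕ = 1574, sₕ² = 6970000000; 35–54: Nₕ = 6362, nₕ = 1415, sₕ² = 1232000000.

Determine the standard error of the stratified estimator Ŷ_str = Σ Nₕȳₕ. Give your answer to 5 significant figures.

Var(Ŷ_str) = Σₕ Nₕ²(1 − fₕ)sₕ²/nₕ.
65+: 11289²·(1 − 1574/11289)·6970000000/1574 = 4.8565328 × 10^14.
35–54: 6362²·(1 − 1415/6362)·1232000000/1415 = 2.7402478 × 10^13.
Sum = 5.1305576 × 10^14.
SE = √(5.1305576 × 10^14) = 2.2651 × 10^7.

2.2651 × 10^7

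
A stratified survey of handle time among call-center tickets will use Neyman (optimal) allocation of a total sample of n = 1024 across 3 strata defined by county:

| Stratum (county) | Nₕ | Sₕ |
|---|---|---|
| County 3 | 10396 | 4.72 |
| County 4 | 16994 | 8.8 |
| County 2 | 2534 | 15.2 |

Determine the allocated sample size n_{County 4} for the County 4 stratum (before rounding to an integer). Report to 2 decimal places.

Neyman allocation: nₕ = n·NₕSₕ / Σⱼ NⱼSⱼ.
Σ NⱼSⱼ = 10396·4.72 + 16994·8.8 + 2534·15.2 = 237133.12.
n_{County 4} = 1024·16994·8.8 / 237133.12 = 645.78.

645.78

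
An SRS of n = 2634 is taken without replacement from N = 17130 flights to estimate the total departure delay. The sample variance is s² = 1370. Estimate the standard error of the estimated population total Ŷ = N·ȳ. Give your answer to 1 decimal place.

11364.6

Var(Ŷ) = N²·Var(ȳ) = N²·(1 − n/N)·s²/n.
f = 2634/17130 = 0.15376532; Var(ȳ) = 0.84623468·1370/2634 = 0.44014484.
Var(Ŷ) = 17130² · 0.44014484 = 1.2915474 × 10^8.
SE(Ŷ) = √(1.2915474 × 10^8) = 11364.6.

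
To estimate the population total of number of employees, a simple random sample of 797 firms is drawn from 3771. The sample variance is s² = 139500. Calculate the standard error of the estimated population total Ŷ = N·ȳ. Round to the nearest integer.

Var(Ŷ) = N²·Var(ȳ) = N²·(1 − n/N)·s²/n.
f = 797/3771 = 0.21134977; Var(ȳ) = 0.78865023·139500/797 = 138.03853.
Var(Ŷ) = 3771² · 138.03853 = 1.9629688 × 10^9.
SE(Ŷ) = √(1.9629688 × 10^9) = 44305.

44305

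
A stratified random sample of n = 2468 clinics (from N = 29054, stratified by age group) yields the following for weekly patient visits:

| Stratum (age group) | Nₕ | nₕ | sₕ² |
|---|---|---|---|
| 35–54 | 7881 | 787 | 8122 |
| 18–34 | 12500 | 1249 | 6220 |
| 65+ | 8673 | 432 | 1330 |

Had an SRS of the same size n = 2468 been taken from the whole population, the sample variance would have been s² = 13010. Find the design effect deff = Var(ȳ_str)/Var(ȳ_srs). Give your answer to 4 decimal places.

Var(ȳ_str) = Σ Wₕ²(1−fₕ)sₕ²/nₕ with Wₕ = Nₕ/29054:
  35–54: (7881/29054)²·(1−787/7881)·8122/787 = 0.68351634
  18–34: (12500/29054)²·(1−1249/12500)·6220/1249 = 0.82969261
  65+: (8673/29054)²·(1−432/8673)·1330/432 = 0.26067855
  → Var(ȳ_str) = 1.7738875.
Var(ȳ_srs) = (1 − 2468/29054)·13010/2468 = 4.823688.
deff = 1.7738875 / 4.823688 = 0.3677.

0.3677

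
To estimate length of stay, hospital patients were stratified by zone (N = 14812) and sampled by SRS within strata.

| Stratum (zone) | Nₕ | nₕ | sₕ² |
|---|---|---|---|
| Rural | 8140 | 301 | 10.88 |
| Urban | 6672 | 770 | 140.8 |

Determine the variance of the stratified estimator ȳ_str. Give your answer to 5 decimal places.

Var(ȳ_str) = Σₕ Wₕ²(1 − fₕ)sₕ²/nₕ with Wₕ = Nₕ/N, N = 14812.
Rural: Wₕ = 0.54955442; term = 0.54955442²·(1 − 0.03697789)·10.88/301 = 0.01051284.
Urban: Wₕ = 0.45044558; term = 0.45044558²·(1 − 0.11540767)·140.8/770 = 0.03282009.
Sum = 0.04333293.

0.04333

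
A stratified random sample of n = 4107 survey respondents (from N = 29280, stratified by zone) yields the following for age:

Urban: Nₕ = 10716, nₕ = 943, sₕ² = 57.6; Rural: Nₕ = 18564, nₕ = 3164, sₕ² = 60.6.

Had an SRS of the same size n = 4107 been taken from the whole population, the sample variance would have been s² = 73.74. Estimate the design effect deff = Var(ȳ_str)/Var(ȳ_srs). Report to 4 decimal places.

0.8971

Var(ȳ_str) = Σ Wₕ²(1−fₕ)sₕ²/nₕ with Wₕ = Nₕ/29280:
  Urban: (10716/29280)²·(1−943/10716)·57.6/943 = 0.0074615534
  Rural: (18564/29280)²·(1−3164/18564)·60.6/3164 = 0.0063868437
  → Var(ȳ_str) = 0.013848397.
Var(ȳ_srs) = (1 − 4107/29280)·73.74/4107 = 0.015436269.
deff = 0.013848397 / 0.015436269 = 0.8971.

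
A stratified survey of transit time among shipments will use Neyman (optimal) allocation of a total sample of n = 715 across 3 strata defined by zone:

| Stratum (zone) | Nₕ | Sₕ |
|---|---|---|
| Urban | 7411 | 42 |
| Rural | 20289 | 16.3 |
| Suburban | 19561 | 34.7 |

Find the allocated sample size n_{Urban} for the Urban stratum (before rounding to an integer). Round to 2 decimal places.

168.51

Neyman allocation: nₕ = n·NₕSₕ / Σⱼ NⱼSⱼ.
Σ NⱼSⱼ = 7411·42 + 20289·16.3 + 19561·34.7 = 1.3207394 × 10^6.
n_{Urban} = 715·7411·42 / (1.3207394 × 10^6) = 168.51.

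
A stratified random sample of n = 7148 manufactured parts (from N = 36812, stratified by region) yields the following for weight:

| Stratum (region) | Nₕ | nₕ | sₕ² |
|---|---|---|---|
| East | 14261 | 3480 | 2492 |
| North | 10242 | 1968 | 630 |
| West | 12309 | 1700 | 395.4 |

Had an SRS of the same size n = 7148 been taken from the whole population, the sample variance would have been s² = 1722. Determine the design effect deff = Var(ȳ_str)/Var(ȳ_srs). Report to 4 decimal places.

0.6371

Var(ȳ_str) = Σ Wₕ²(1−fₕ)sₕ²/nₕ with Wₕ = Nₕ/36812:
  East: (14261/36812)²·(1−3480/14261)·2492/3480 = 0.08124544
  North: (10242/36812)²·(1−1968/10242)·630/1968 = 0.020018748
  West: (12309/36812)²·(1−1700/12309)·395.4/1700 = 0.022413317
  → Var(ȳ_str) = 0.12367751.
Var(ȳ_srs) = (1 − 7148/36812)·1722/7148 = 0.19412832.
deff = 0.12367751 / 0.19412832 = 0.6371.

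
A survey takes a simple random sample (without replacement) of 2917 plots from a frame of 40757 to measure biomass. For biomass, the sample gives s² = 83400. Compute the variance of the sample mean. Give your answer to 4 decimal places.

26.5447

Under SRS without replacement, Var(ȳ) = (1 − f)·s²/n with f = n/N = 2917/40757 = 0.07157053.
Var(ȳ) = (1 − 0.07157053)·83400/2917 = 0.92842947·28.591018 = 26.544744.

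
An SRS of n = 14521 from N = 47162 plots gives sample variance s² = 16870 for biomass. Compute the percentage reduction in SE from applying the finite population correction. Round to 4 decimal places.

16.8072

f = n/N = 14521/47162 = 0.30789619.
SE_no-fpc = √(s²/n) = 1.0778524; SE_fpc = √((1−f)s²/n) = 0.89669531.
Ratio = √(1−f) = 0.83192777. Reduction = 100·(1 − 0.83192777) = 16.8072%.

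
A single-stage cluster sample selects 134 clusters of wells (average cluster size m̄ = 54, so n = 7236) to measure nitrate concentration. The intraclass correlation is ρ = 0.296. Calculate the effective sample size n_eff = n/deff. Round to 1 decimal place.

433.6

deff = 1 + (54 − 1)·0.296 = 1 + 15.688 = 16.688.
n_eff = 7236 / 16.688 = 433.6.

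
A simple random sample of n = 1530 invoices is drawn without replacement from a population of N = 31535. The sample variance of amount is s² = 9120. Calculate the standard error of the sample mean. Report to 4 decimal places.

Under SRS without replacement, Var(ȳ) = (1 − f)·s²/n with f = n/N = 1530/31535 = 0.04851752.
Var(ȳ) = (1 − 0.04851752)·9120/1530 = 0.95148248·5.9607843 = 5.6715818.
SE(ȳ) = √(5.6715818) = 2.3815.

2.3815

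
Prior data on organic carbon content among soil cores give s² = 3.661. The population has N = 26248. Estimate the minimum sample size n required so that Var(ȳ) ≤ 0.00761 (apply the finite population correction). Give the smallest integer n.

473

Without fpc, n₀ = s²/D = 3.661/0.00761 = 481.0775.
With fpc, (1 − n/N)·s²/n ≤ D requires n ≥ n₀/(1 + n₀/N) = 481.0775/(1 + 481.0775/26248) = 472.4189.
Rounding up, n = 473.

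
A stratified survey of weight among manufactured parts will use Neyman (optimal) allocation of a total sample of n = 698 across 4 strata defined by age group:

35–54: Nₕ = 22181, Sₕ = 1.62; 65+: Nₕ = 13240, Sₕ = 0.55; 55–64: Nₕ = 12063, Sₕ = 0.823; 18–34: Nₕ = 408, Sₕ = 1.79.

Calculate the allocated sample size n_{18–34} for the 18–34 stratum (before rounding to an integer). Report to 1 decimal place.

9.5

Neyman allocation: nₕ = n·NₕSₕ / Σⱼ NⱼSⱼ.
Σ NⱼSⱼ = 22181·1.62 + 13240·0.55 + 12063·0.823 + 408·1.79 = 53873.389.
n_{18–34} = 698·408·1.79 / 53873.389 = 9.5.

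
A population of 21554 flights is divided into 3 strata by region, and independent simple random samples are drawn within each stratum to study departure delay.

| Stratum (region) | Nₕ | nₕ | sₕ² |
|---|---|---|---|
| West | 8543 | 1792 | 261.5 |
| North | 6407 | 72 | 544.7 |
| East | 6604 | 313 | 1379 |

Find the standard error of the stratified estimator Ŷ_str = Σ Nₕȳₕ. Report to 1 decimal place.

Var(Ŷ_str) = Σₕ Nₕ²(1 − fₕ)sₕ²/nₕ.
West: 8543²·(1 − 1792/8543)·261.5/1792 = 8.4161255 × 10^6.
North: 6407²·(1 − 72/6407)·544.7/72 = 3.070621 × 10^8.
East: 6604²·(1 − 313/6604)·1379/313 = 1.8304028 × 10^8.
Sum = 4.9851851 × 10^8.
SE = √(4.9851851 × 10^8) = 22327.5.

22327.5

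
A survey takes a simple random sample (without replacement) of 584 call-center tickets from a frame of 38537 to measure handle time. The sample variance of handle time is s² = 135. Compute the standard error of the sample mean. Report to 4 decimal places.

Under SRS without replacement, Var(ȳ) = (1 − f)·s²/n with f = n/N = 584/38537 = 0.01515427.
Var(ȳ) = (1 − 0.01515427)·135/584 = 0.98484573·0.23116438 = 0.22766126.
SE(ȳ) = √(0.22766126) = 0.4771.

0.4771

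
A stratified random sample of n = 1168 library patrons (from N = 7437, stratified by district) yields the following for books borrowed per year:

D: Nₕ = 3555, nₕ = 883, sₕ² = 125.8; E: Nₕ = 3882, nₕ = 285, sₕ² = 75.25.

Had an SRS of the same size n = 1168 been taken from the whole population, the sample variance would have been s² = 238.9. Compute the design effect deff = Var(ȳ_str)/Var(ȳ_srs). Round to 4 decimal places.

Var(ȳ_str) = Σ Wₕ²(1−fₕ)sₕ²/nₕ with Wₕ = Nₕ/7437:
  D: (3555/7437)²·(1−883/3555)·125.8/883 = 0.024468111
  E: (3882/7437)²·(1−285/3882)·75.25/285 = 0.0666595
  → Var(ȳ_str) = 0.091127611.
Var(ȳ_srs) = (1 − 1168/7437)·238.9/1168 = 0.1724145.
deff = 0.091127611 / 0.1724145 = 0.5285.

0.5285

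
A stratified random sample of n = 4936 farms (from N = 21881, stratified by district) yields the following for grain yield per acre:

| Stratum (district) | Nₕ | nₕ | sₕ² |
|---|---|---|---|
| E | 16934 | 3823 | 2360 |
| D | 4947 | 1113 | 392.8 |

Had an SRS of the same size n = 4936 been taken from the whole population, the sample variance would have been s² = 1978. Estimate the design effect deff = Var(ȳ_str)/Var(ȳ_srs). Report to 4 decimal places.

Var(ȳ_str) = Σ Wₕ²(1−fₕ)sₕ²/nₕ with Wₕ = Nₕ/21881:
  E: (16934/21881)²·(1−3823/16934)·2360/3823 = 0.28626532
  D: (4947/21881)²·(1−1113/4947)·392.8/1113 = 0.013980928
  → Var(ȳ_str) = 0.30024625.
Var(ȳ_srs) = (1 − 4936/21881)·1978/4936 = 0.31033127.
deff = 0.30024625 / 0.31033127 = 0.9675.

0.9675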